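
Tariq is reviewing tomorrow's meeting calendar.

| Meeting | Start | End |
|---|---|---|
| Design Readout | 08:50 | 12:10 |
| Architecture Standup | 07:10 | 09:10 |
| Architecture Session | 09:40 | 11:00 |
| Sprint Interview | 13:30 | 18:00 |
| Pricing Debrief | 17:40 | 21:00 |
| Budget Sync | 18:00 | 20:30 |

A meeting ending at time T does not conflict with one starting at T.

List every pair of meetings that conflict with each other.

Sorted by start: Architecture Standup, Design Readout, Architecture Session, Sprint Interview, Pricing Debrief, Budget Sync.
Design Readout starts before Architecture Standup ends → Architecture Standup and Design Readout overlap.
Architecture Session starts after Architecture Standup ends, so nothing later overlaps Architecture Standup either.
Architecture Session starts before Design Readout ends → Design Readout and Architecture Session overlap.
Sprint Interview starts after Design Readout ends, so nothing later overlaps Design Readout either.
Sprint Interview starts after Architecture Session ends, so nothing later overlaps Architecture Session either.
Pricing Debrief starts before Sprint Interview ends → Sprint Interview and Pricing Debrief overlap.
Budget Sync starts exactly when Sprint Interview ends (back-to-back, no overlap).
Budget Sync starts before Pricing Debrief ends → Pricing Debrief and Budget Sync overlap.

Architecture Session & Design Readout, Architecture Standup & Design Readout, Budget Sync & Pricing Debrief, Pricing Debrief & Sprint Interview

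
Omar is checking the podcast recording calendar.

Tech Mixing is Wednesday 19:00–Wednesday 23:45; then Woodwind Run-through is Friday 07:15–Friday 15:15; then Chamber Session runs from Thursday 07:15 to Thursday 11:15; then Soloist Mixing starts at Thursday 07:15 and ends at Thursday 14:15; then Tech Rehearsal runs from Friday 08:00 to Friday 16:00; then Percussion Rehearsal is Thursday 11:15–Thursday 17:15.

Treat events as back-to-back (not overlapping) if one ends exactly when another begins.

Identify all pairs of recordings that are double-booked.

Chamber Session & Soloist Mixing, Percussion Rehearsal & Soloist Mixing, Tech Rehearsal & Woodwind Run-through

Sorted by start: Tech Mixing, Chamber Session, Soloist Mixing, Percussion Rehearsal, Woodwind Run-through, Tech Rehearsal.
Chamber Session starts after Tech Mixing ends — done with Tech Mixing.
Soloist Mixing starts before Chamber Session ends → Chamber Session and Soloist Mixing overlap.
Percussion Rehearsal starts exactly when Chamber Session ends (back-to-back, no overlap) — done with Chamber Session.
Percussion Rehearsal starts before Soloist Mixing ends → Soloist Mixing and Percussion Rehearsal overlap.
Woodwind Run-through starts after Soloist Mixing ends — done with Soloist Mixing.
Woodwind Run-through starts after Percussion Rehearsal ends — done with Percussion Rehearsal.
Tech Rehearsal starts before Woodwind Run-through ends → Woodwind Run-through and Tech Rehearsal overlap.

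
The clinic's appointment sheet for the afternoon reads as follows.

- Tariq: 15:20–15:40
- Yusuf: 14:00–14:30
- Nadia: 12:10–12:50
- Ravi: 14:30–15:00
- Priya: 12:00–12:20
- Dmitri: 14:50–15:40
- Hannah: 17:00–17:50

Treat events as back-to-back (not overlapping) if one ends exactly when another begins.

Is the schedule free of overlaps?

Two intervals overlap when each starts before the other ends.
Sorted by start: Priya, Nadia, Yusuf, Ravi, Dmitri, Tariq, Hannah.
Nadia starts before Priya ends → Priya and Nadia overlap.
That's a conflict, so the schedule is not conflict-free.

No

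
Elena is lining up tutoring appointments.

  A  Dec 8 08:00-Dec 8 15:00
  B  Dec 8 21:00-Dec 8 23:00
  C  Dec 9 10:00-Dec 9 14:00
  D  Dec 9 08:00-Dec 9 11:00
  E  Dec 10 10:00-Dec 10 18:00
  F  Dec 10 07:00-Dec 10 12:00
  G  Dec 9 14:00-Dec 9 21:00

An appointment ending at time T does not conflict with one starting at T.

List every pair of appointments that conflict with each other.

Sorted by start: A, B, D, C, G, F, E.
B starts after A ends; A is clear from here.
D starts after B ends; B is clear from here.
C starts before D ends → D and C overlap.
G starts after D ends; D is clear from here.
G starts exactly when C ends (back-to-back, no overlap); C is clear from here.
F starts after G ends; G is clear from here.
E starts before F ends → F and E overlap.

C & D, E & F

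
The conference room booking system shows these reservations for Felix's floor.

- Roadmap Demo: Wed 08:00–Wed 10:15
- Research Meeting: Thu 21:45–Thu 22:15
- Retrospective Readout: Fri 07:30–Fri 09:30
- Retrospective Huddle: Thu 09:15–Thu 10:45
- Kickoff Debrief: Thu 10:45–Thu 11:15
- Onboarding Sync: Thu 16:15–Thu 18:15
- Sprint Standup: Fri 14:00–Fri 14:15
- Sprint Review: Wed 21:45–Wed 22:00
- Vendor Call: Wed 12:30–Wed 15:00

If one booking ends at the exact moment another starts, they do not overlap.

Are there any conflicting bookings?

No

Sorted by start: Roadmap Demo, Vendor Call, Sprint Review, Retrospective Huddle, Kickoff Debrief, Onboarding Sync, Research Meeting, Retrospective Readout, Sprint Standup.
Vendor Call starts after Roadmap Demo ends; Roadmap Demo is clear from here.
Sprint Review starts after Vendor Call ends; Vendor Call is clear from here.
Retrospective Huddle starts after Sprint Review ends; Sprint Review is clear from here.
Kickoff Debrief starts exactly when Retrospective Huddle ends (back-to-back, no overlap); Retrospective Huddle is clear from here.
Onboarding Sync starts after Kickoff Debrief ends; Kickoff Debrief is clear from here.
Research Meeting starts after Onboarding Sync ends; Onboarding Sync is clear from here.
Retrospective Readout starts after Research Meeting ends; Research Meeting is clear from here.
Sprint Standup starts after Retrospective Readout ends.
Every pair is clear; the schedule has no overlaps.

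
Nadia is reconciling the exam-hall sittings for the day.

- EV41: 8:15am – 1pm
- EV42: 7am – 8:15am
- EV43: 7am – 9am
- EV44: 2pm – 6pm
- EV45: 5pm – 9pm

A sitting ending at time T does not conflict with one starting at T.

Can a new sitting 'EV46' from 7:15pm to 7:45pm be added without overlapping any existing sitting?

No — it overlaps EV45

EV42: ends 8:15am at or before EV46 starts 7:15pm → clear.
EV43: ends 9am at or before EV46 starts 7:15pm → clear.
EV41: ends 1pm at or before EV46 starts 7:15pm → clear.
EV44: ends 6pm at or before EV46 starts 7:15pm → clear.
EV45: starts 5pm before EV46 ends 7:45pm, and ends 9pm after EV46 starts 7:15pm → overlap.
EV46 overlaps EV45.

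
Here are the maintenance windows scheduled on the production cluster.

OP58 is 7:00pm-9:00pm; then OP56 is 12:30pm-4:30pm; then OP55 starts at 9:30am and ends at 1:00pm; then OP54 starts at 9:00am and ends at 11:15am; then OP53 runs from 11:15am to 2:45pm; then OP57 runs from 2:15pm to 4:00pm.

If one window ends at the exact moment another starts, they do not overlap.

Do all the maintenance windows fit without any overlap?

Sorted by start: OP54, OP55, OP53, OP56, OP57, OP58.
OP55 starts before OP54 ends → OP54 and OP55 overlap.
That's a conflict, so the schedule is not conflict-free.

No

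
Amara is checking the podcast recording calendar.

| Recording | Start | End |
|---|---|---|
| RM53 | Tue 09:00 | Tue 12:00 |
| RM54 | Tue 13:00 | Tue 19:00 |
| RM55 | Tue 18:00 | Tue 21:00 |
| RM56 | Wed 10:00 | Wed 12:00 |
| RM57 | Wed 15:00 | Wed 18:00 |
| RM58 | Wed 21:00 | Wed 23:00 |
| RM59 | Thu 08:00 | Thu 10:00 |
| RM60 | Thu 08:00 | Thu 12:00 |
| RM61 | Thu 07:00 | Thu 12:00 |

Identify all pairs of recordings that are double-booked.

Two intervals overlap when each starts before the other ends.
Sorted by start: RM53, RM54, RM55, RM56, RM57, RM58, RM61, RM59, RM60.
RM54 starts after RM53 ends; RM53 is clear from here.
RM55 starts before RM54 ends → RM54 and RM55 overlap.
RM56 starts after RM54 ends; RM54 is clear from here.
RM56 starts after RM55 ends; RM55 is clear from here.
RM57 starts after RM56 ends; RM56 is clear from here.
RM58 starts after RM57 ends; RM57 is clear from here.
RM61 starts after RM58 ends; RM58 is clear from here.
RM59 starts before RM61 ends → RM61 and RM59 overlap.
RM60 starts before RM61 ends → RM61 and RM60 overlap.
RM60 starts before RM59 ends → RM59 and RM60 overlap.

RM54 & RM55, RM59 & RM60, RM59 & RM61, RM60 & RM61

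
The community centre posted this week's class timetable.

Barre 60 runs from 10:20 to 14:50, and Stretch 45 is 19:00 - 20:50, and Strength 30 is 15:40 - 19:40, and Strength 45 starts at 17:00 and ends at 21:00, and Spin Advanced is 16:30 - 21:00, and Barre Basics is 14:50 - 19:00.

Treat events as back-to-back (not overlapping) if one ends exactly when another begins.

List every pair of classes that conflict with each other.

Barre Basics & Spin Advanced, Barre Basics & Strength 30, Barre Basics & Strength 45, Spin Advanced & Strength 30, Spin Advanced & Strength 45, Spin Advanced & Stretch 45, Strength 30 & Strength 45, Strength 30 & Stretch 45, Strength 45 & Stretch 45

Check each pair: they overlap iff neither finishes before the other starts.
Sorted by start: Barre 60, Barre Basics, Strength 30, Spin Advanced, Strength 45, Stretch 45.
Barre Basics starts exactly when Barre 60 ends (back-to-back, no overlap) — done with Barre 60.
Strength 30 starts before Barre Basics ends → Barre Basics and Strength 30 overlap.
Spin Advanced starts before Barre Basics ends → Barre Basics and Spin Advanced overlap.
Strength 45 starts before Barre Basics ends → Barre Basics and Strength 45 overlap.
Stretch 45 starts exactly when Barre Basics ends (back-to-back, no overlap).
Spin Advanced starts before Strength 30 ends → Strength 30 and Spin Advanced overlap.
Strength 45 starts before Strength 30 ends → Strength 30 and Strength 45 overlap.
Stretch 45 starts before Strength 30 ends → Strength 30 and Stretch 45 overlap.
Strength 45 starts before Spin Advanced ends → Spin Advanced and Strength 45 overlap.
Stretch 45 starts before Spin Advanced ends → Spin Advanced and Stretch 45 overlap.
Stretch 45 starts before Strength 45 ends → Strength 45 and Stretch 45 overlap.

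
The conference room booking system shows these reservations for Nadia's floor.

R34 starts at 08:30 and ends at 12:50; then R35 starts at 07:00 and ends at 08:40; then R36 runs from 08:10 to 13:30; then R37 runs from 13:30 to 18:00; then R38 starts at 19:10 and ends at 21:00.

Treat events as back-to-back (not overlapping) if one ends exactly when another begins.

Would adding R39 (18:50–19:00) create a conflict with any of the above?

R35: ends 08:40 at or before R39 starts 18:50 → clear.
R36: ends 13:30 at or before R39 starts 18:50 → clear.
R34: ends 12:50 at or before R39 starts 18:50 → clear.
R37: ends 18:00 at or before R39 starts 18:50 → clear.
R38: starts 19:10 at or after R39 ends 19:00 → clear.

No — it doesn't clash with anything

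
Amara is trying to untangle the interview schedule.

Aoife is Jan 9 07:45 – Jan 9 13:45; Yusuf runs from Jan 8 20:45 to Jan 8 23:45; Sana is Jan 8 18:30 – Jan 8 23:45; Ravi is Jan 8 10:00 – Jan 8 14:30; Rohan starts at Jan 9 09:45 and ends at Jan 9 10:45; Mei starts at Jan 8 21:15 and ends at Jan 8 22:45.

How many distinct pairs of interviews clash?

4

Check each pair: they overlap iff neither finishes before the other starts.
Sorted by start: Ravi, Sana, Yusuf, Mei, Aoife, Rohan.
Sana starts after Ravi ends, so nothing later overlaps Ravi either.
Yusuf starts before Sana ends → Sana and Yusuf overlap.
Mei starts before Sana ends → Sana and Mei overlap.
Aoife starts after Sana ends, so nothing later overlaps Sana either.
Mei starts before Yusuf ends → Yusuf and Mei overlap.
Aoife starts after Yusuf ends, so nothing later overlaps Yusuf either.
Aoife starts after Mei ends, so nothing later overlaps Mei either.
Rohan starts before Aoife ends → Aoife and Rohan overlap.
Overlapping pairs: Aoife & Rohan, Mei & Sana, Mei & Yusuf, Sana & Yusuf — 4 in total.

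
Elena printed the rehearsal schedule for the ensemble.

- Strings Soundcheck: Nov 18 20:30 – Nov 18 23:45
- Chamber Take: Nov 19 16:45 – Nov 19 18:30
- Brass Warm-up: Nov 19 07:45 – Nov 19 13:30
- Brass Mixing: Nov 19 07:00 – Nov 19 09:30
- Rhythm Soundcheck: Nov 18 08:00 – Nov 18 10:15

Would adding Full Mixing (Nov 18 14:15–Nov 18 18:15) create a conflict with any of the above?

Rhythm Soundcheck: ends Nov 18 10:15 at or before Full Mixing starts Nov 18 14:15 → clear.
Strings Soundcheck: starts Nov 18 20:30 at or after Full Mixing ends Nov 18 18:15 → clear.
Brass Mixing: starts Nov 19 07:00 at or after Full Mixing ends Nov 18 18:15 → clear.
Brass Warm-up: starts Nov 19 07:45 at or after Full Mixing ends Nov 18 18:15 → clear.
Chamber Take: starts Nov 19 16:45 at or after Full Mixing ends Nov 18 18:15 → clear.

No — it doesn't clash with anything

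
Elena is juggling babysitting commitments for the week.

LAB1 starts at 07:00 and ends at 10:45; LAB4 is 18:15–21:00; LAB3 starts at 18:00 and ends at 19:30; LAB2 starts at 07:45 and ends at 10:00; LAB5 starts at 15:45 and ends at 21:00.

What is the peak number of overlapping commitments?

3

Walk through starts and ends in time order (an end at T is processed before a start at T):
07:00 start LAB1 → 1
07:45 start LAB2 → 2
10:00 end LAB2 → 1
10:45 end LAB1 → 0
15:45 start LAB5 → 1
18:00 start LAB3 → 2
18:15 start LAB4 → 3
19:30 end LAB3 → 2
21:00 end LAB4 → 1
21:00 end LAB5 → 0
Peak is 3, at 18:15 (LAB3, LAB4, LAB5).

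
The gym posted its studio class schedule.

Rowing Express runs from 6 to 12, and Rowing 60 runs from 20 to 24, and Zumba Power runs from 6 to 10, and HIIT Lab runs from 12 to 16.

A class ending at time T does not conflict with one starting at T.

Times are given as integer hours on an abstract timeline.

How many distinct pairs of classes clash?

1

Sorted by start: Zumba Power, Rowing Express, HIIT Lab, Rowing 60.
Rowing Express starts before Zumba Power ends → Zumba Power and Rowing Express overlap.
HIIT Lab starts after Zumba Power ends; Zumba Power is clear from here.
HIIT Lab starts exactly when Rowing Express ends (back-to-back, no overlap); Rowing Express is clear from here.
Rowing 60 starts after HIIT Lab ends.
Overlapping pairs: Rowing Express & Zumba Power — 1 in total.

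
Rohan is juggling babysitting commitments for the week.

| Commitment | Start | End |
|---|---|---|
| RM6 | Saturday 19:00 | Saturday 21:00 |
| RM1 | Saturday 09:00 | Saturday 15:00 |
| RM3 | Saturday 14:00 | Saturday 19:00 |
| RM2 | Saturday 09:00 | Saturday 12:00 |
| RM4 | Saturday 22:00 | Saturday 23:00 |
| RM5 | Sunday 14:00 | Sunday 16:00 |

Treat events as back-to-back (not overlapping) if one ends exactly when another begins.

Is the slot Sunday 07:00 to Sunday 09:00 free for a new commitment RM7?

RM1: ends Saturday 15:00 at or before RM7 starts Sunday 07:00 → clear.
RM2: ends Saturday 12:00 at or before RM7 starts Sunday 07:00 → clear.
RM3: ends Saturday 19:00 at or before RM7 starts Sunday 07:00 → clear.
RM6: ends Saturday 21:00 at or before RM7 starts Sunday 07:00 → clear.
RM4: ends Saturday 23:00 at or before RM7 starts Sunday 07:00 → clear.
RM5: starts Sunday 14:00 at or after RM7 ends Sunday 09:00 → clear.

Yes — the slot is free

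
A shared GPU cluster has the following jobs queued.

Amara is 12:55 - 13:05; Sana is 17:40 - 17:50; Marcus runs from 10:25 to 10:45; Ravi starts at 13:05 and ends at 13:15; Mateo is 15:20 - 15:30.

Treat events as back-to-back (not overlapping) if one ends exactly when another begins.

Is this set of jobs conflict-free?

Sorted by start: Marcus, Amara, Ravi, Mateo, Sana.
Amara starts after Marcus ends, so Marcus has no further overlaps.
Ravi starts exactly when Amara ends (back-to-back, no overlap), so Amara has no further overlaps.
Mateo starts after Ravi ends, so Ravi has no further overlaps.
Sana starts after Mateo ends.
Every pair is clear; the schedule has no overlaps.

Yes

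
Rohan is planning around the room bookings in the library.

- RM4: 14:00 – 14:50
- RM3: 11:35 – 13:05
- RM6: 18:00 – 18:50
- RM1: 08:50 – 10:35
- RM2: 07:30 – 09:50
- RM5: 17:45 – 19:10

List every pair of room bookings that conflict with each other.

Sorted by start: RM2, RM1, RM3, RM4, RM5, RM6.
RM1 starts before RM2 ends → RM2 and RM1 overlap.
RM3 starts after RM2 ends, so RM2 has no further overlaps.
RM3 starts after RM1 ends, so RM1 has no further overlaps.
RM4 starts after RM3 ends, so RM3 has no further overlaps.
RM5 starts after RM4 ends, so RM4 has no further overlaps.
RM6 starts before RM5 ends → RM5 and RM6 overlap.

RM1 & RM2, RM5 & RM6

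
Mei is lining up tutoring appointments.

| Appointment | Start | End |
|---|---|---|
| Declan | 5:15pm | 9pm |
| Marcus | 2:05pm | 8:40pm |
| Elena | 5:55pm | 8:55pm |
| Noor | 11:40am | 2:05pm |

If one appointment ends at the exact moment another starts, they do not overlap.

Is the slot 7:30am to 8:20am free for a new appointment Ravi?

Yes — the slot is free

Noor: starts 11:40am at or after Ravi ends 8:20am → clear.
Marcus: starts 2:05pm at or after Ravi ends 8:20am → clear.
Declan: starts 5:15pm at or after Ravi ends 8:20am → clear.
Elena: starts 5:55pm at or after Ravi ends 8:20am → clear.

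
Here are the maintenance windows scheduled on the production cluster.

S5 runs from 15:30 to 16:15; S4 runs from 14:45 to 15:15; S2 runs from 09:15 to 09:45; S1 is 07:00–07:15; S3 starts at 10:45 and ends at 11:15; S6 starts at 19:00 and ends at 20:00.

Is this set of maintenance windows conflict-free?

Yes

Sorted by start: S1, S2, S3, S4, S5, S6.
S2 starts after S1 ends — done with S1.
S3 starts after S2 ends — done with S2.
S4 starts after S3 ends — done with S3.
S5 starts after S4 ends — done with S4.
S6 starts after S5 ends.
Every pair is clear; the schedule has no overlaps.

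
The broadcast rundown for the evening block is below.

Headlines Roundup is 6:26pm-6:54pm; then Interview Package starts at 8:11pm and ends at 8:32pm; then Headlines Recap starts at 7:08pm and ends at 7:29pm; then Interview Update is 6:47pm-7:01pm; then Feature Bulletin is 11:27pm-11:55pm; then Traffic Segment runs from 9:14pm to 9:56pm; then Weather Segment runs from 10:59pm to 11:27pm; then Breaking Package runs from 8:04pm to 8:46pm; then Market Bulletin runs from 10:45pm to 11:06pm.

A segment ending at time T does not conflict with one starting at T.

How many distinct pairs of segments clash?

Sorted by start: Headlines Roundup, Interview Update, Headlines Recap, Breaking Package, Interview Package, Traffic Segment, Market Bulletin, Weather Segment, Feature Bulletin.
Interview Update starts before Headlines Roundup ends → Headlines Roundup and Interview Update overlap.
Headlines Recap starts after Headlines Roundup ends, so nothing later overlaps Headlines Roundup either.
Headlines Recap starts after Interview Update ends, so nothing later overlaps Interview Update either.
Breaking Package starts after Headlines Recap ends, so nothing later overlaps Headlines Recap either.
Interview Package starts before Breaking Package ends → Breaking Package and Interview Package overlap.
Traffic Segment starts after Breaking Package ends, so nothing later overlaps Breaking Package either.
Traffic Segment starts after Interview Package ends, so nothing later overlaps Interview Package either.
Market Bulletin starts after Traffic Segment ends, so nothing later overlaps Traffic Segment either.
Weather Segment starts before Market Bulletin ends → Market Bulletin and Weather Segment overlap.
Feature Bulletin starts after Market Bulletin ends.
Feature Bulletin starts exactly when Weather Segment ends (back-to-back, no overlap).
Overlapping pairs: Breaking Package & Interview Package, Headlines Roundup & Interview Update, Market Bulletin & Weather Segment — 3 in total.

3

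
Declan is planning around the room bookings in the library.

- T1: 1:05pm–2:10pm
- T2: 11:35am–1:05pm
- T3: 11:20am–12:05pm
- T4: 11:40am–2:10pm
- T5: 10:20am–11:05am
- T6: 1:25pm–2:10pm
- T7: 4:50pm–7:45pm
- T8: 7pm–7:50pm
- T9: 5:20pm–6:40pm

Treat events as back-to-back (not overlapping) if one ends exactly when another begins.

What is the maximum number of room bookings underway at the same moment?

Walk through starts and ends in time order (an end at T is processed before a start at T):
10:20am start T5 → 1
11:05am end T5 → 0
11:20am start T3 → 1
11:35am start T2 → 2
11:40am start T4 → 3
12:05pm end T3 → 2
1:05pm end T2 → 1
1:05pm start T1 → 2
1:25pm start T6 → 3
2:10pm end T1 → 2
2:10pm end T4 → 1
2:10pm end T6 → 0
4:50pm start T7 → 1
5:20pm start T9 → 2
6:40pm end T9 → 1
7pm start T8 → 2
7:45pm end T7 → 1
7:50pm end T8 → 0
Peak is 3, at 11:40am (T2, T3, T4).

3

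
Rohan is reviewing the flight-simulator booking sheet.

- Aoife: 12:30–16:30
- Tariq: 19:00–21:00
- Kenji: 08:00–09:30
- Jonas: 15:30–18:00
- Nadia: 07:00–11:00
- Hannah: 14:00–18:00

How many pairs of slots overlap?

4

Two intervals overlap when each starts before the other ends.
Sorted by start: Nadia, Kenji, Aoife, Hannah, Jonas, Tariq.
Kenji starts before Nadia ends → Nadia and Kenji overlap.
Aoife starts after Nadia ends; Nadia is clear from here.
Aoife starts after Kenji ends; Kenji is clear from here.
Hannah starts before Aoife ends → Aoife and Hannah overlap.
Jonas starts before Aoife ends → Aoife and Jonas overlap.
Tariq starts after Aoife ends.
Jonas starts before Hannah ends → Hannah and Jonas overlap.
Tariq starts after Hannah ends.
Tariq starts after Jonas ends.
Overlapping pairs: Aoife & Hannah, Aoife & Jonas, Hannah & Jonas, Kenji & Nadia — 4 in total.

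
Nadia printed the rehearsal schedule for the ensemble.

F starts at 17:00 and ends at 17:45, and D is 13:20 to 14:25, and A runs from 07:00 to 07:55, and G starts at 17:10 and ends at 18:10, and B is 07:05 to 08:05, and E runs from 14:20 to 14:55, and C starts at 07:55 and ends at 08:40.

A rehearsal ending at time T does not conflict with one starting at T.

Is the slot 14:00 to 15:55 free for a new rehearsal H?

No — it overlaps D, E

A: ends 07:55 at or before H starts 14:00 → clear.
B: ends 08:05 at or before H starts 14:00 → clear.
C: ends 08:40 at or before H starts 14:00 → clear.
D: starts 13:20 before H ends 15:55, and ends 14:25 after H starts 14:00 → overlap.
E: starts 14:20 before H ends 15:55, and ends 14:55 after H starts 14:00 → overlap.
F: starts 17:00 at or after H ends 15:55 → clear.
G: starts 17:10 at or after H ends 15:55 → clear.
H overlaps D, E.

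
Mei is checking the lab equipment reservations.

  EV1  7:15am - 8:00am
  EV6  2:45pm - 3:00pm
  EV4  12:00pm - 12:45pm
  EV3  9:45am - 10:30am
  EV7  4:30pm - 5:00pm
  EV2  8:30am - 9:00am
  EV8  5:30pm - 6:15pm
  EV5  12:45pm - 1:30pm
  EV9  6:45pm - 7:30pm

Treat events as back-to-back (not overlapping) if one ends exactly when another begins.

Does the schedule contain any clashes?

No

Check each pair: they overlap iff neither finishes before the other starts.
Sorted by start: EV1, EV2, EV3, EV4, EV5, EV6, EV7, EV8, EV9.
EV2 starts after EV1 ends, so EV1 has no further overlaps.
EV3 starts after EV2 ends, so EV2 has no further overlaps.
EV4 starts after EV3 ends, so EV3 has no further overlaps.
EV5 starts exactly when EV4 ends (back-to-back, no overlap), so EV4 has no further overlaps.
EV6 starts after EV5 ends, so EV5 has no further overlaps.
EV7 starts after EV6 ends, so EV6 has no further overlaps.
EV8 starts after EV7 ends, so EV7 has no further overlaps.
EV9 starts after EV8 ends.
Every pair is clear; the schedule has no overlaps.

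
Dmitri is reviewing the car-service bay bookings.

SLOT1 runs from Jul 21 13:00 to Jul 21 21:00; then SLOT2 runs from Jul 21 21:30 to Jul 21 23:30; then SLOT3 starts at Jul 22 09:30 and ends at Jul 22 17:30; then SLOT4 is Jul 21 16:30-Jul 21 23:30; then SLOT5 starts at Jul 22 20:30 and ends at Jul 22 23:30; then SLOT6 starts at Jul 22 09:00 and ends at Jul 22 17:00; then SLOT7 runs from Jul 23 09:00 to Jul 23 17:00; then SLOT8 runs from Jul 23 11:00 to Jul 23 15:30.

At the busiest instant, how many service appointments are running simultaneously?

Sort all start/end points and keep a running count:
Jul 21 13:00 start SLOT1 → 1
Jul 21 16:30 start SLOT4 → 2
Jul 21 21:00 end SLOT1 → 1
Jul 21 21:30 start SLOT2 → 2
Jul 21 23:30 end SLOT2 → 1
Jul 21 23:30 end SLOT4 → 0
Jul 22 09:00 start SLOT6 → 1
Jul 22 09:30 start SLOT3 → 2
Jul 22 17:00 end SLOT6 → 1
Jul 22 17:30 end SLOT3 → 0
Jul 22 20:30 start SLOT5 → 1
Jul 22 23:30 end SLOT5 → 0
Jul 23 09:00 start SLOT7 → 1
Jul 23 11:00 start SLOT8 → 2
Jul 23 15:30 end SLOT8 → 1
Jul 23 17:00 end SLOT7 → 0
Peak is 2, at Jul 21 16:30 (SLOT1, SLOT4).

2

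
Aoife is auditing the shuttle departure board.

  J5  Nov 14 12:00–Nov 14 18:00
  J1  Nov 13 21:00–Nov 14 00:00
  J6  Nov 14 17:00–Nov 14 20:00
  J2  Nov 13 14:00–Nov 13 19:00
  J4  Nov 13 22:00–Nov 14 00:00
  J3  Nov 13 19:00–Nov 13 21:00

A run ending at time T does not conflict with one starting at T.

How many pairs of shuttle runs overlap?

2

Sorted by start: J2, J3, J1, J4, J5, J6.
J3 starts exactly when J2 ends (back-to-back, no overlap), so nothing later overlaps J2 either.
J1 starts exactly when J3 ends (back-to-back, no overlap), so nothing later overlaps J3 either.
J4 starts before J1 ends → J1 and J4 overlap.
J5 starts after J1 ends, so nothing later overlaps J1 either.
J5 starts after J4 ends, so nothing later overlaps J4 either.
J6 starts before J5 ends → J5 and J6 overlap.
Overlapping pairs: J1 & J4, J5 & J6 — 2 in total.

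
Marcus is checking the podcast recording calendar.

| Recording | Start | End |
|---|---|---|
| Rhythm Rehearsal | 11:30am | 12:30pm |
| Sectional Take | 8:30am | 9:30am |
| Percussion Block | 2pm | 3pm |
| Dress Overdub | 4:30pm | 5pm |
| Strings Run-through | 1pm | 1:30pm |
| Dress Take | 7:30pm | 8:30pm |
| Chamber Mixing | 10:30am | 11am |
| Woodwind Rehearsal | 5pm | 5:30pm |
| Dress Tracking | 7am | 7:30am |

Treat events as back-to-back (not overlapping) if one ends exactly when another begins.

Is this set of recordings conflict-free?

Sorted by start: Dress Tracking, Sectional Take, Chamber Mixing, Rhythm Rehearsal, Strings Run-through, Percussion Block, Dress Overdub, Woodwind Rehearsal, Dress Take.
Sectional Take starts after Dress Tracking ends — done with Dress Tracking.
Chamber Mixing starts after Sectional Take ends — done with Sectional Take.
Rhythm Rehearsal starts after Chamber Mixing ends — done with Chamber Mixing.
Strings Run-through starts after Rhythm Rehearsal ends — done with Rhythm Rehearsal.
Percussion Block starts after Strings Run-through ends — done with Strings Run-through.
Dress Overdub starts after Percussion Block ends — done with Percussion Block.
Woodwind Rehearsal starts exactly when Dress Overdub ends (back-to-back, no overlap) — done with Dress Overdub.
Dress Take starts after Woodwind Rehearsal ends.
Every pair is clear; the schedule has no overlaps.

Yes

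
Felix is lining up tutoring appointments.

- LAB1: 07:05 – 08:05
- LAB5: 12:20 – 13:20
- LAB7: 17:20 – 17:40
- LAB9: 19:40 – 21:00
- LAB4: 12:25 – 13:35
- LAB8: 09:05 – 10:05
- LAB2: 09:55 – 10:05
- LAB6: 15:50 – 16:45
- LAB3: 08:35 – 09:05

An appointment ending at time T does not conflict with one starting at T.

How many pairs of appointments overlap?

Sorted by start: LAB1, LAB3, LAB8, LAB2, LAB5, LAB4, LAB6, LAB7, LAB9.
LAB3 starts after LAB1 ends — done with LAB1.
LAB8 starts exactly when LAB3 ends (back-to-back, no overlap) — done with LAB3.
LAB2 starts before LAB8 ends → LAB8 and LAB2 overlap.
LAB5 starts after LAB8 ends — done with LAB8.
LAB5 starts after LAB2 ends — done with LAB2.
LAB4 starts before LAB5 ends → LAB5 and LAB4 overlap.
LAB6 starts after LAB5 ends — done with LAB5.
LAB6 starts after LAB4 ends — done with LAB4.
LAB7 starts after LAB6 ends — done with LAB6.
LAB9 starts after LAB7 ends.
Overlapping pairs: LAB2 & LAB8, LAB4 & LAB5 — 2 in total.

2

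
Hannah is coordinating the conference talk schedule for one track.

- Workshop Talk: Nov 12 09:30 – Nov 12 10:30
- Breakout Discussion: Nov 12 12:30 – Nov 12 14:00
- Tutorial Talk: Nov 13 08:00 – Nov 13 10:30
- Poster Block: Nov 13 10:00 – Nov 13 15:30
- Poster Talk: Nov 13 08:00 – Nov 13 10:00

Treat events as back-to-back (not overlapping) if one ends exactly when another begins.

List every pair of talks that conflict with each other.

Poster Block & Tutorial Talk, Poster Talk & Tutorial Talk

Check each pair: they overlap iff neither finishes before the other starts.
Sorted by start: Workshop Talk, Breakout Discussion, Tutorial Talk, Poster Talk, Poster Block.
Breakout Discussion starts after Workshop Talk ends — done with Workshop Talk.
Tutorial Talk starts after Breakout Discussion ends — done with Breakout Discussion.
Poster Talk starts before Tutorial Talk ends → Tutorial Talk and Poster Talk overlap.
Poster Block starts before Tutorial Talk ends → Tutorial Talk and Poster Block overlap.
Poster Block starts exactly when Poster Talk ends (back-to-back, no overlap).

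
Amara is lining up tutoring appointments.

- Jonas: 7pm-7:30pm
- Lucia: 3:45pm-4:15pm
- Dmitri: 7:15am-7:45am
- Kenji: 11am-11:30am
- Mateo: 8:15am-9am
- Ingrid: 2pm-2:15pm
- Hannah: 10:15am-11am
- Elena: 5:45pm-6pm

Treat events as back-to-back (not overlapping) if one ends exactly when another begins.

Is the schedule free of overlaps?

Yes

Two intervals overlap when each starts before the other ends.
Sorted by start: Dmitri, Mateo, Hannah, Kenji, Ingrid, Lucia, Elena, Jonas.
Mateo starts after Dmitri ends; Dmitri is clear from here.
Hannah starts after Mateo ends; Mateo is clear from here.
Kenji starts exactly when Hannah ends (back-to-back, no overlap); Hannah is clear from here.
Ingrid starts after Kenji ends; Kenji is clear from here.
Lucia starts after Ingrid ends; Ingrid is clear from here.
Elena starts after Lucia ends; Lucia is clear from here.
Jonas starts after Elena ends.
Every pair is clear; the schedule has no overlaps.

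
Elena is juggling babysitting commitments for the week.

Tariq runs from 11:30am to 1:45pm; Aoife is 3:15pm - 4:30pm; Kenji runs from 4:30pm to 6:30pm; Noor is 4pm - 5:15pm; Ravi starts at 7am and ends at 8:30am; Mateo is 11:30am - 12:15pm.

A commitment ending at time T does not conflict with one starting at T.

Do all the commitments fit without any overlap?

No

Sorted by start: Ravi, Tariq, Mateo, Aoife, Noor, Kenji.
Tariq starts after Ravi ends — done with Ravi.
Mateo starts before Tariq ends → Tariq and Mateo overlap.
That's a conflict, so the schedule is not conflict-free.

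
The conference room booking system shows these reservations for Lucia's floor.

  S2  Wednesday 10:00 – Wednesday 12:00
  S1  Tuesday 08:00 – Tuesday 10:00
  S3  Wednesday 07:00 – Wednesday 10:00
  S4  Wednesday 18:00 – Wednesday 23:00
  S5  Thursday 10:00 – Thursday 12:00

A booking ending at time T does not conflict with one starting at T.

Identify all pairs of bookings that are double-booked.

no overlapping pairs

Two intervals overlap when each starts before the other ends.
Sorted by start: S1, S3, S2, S4, S5.
S3 starts after S1 ends, so nothing later overlaps S1 either.
S2 starts exactly when S3 ends (back-to-back, no overlap), so nothing later overlaps S3 either.
S4 starts after S2 ends, so nothing later overlaps S2 either.
S5 starts after S4 ends.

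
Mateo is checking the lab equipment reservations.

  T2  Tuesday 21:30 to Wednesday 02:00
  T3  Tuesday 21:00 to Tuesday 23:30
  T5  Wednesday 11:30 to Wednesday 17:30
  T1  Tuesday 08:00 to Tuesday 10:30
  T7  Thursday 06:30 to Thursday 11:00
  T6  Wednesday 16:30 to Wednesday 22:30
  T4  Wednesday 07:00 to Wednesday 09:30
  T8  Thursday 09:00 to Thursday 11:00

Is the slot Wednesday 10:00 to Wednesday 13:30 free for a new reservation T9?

No — it overlaps T5

T1: ends Tuesday 10:30 at or before T9 starts Wednesday 10:00 → clear.
T3: ends Tuesday 23:30 at or before T9 starts Wednesday 10:00 → clear.
T2: ends Wednesday 02:00 at or before T9 starts Wednesday 10:00 → clear.
T4: ends Wednesday 09:30 at or before T9 starts Wednesday 10:00 → clear.
T5: starts Wednesday 11:30 before T9 ends Wednesday 13:30, and ends Wednesday 17:30 after T9 starts Wednesday 10:00 → overlap.
T6: starts Wednesday 16:30 at or after T9 ends Wednesday 13:30 → clear.
T7: starts Thursday 06:30 at or after T9 ends Wednesday 13:30 → clear.
T8: starts Thursday 09:00 at or after T9 ends Wednesday 13:30 → clear.
T9 overlaps T5.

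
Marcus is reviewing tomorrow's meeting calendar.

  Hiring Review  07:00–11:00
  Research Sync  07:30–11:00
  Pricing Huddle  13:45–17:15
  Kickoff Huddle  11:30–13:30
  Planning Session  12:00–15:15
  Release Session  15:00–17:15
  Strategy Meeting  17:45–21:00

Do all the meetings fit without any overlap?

No

Check each pair: they overlap iff neither finishes before the other starts.
Sorted by start: Hiring Review, Research Sync, Kickoff Huddle, Planning Session, Pricing Huddle, Release Session, Strategy Meeting.
Research Sync starts before Hiring Review ends → Hiring Review and Research Sync overlap.
That's a conflict, so the schedule is not conflict-free.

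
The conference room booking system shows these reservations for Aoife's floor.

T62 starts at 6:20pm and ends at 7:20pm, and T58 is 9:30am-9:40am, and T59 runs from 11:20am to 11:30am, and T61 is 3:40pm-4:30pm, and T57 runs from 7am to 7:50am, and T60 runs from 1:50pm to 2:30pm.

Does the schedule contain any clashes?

Check each pair: they overlap iff neither finishes before the other starts.
Sorted by start: T57, T58, T59, T60, T61, T62.
T58 starts after T57 ends — done with T57.
T59 starts after T58 ends — done with T58.
T60 starts after T59 ends — done with T59.
T61 starts after T60 ends — done with T60.
T62 starts after T61 ends.
Every pair is clear; the schedule has no overlaps.

No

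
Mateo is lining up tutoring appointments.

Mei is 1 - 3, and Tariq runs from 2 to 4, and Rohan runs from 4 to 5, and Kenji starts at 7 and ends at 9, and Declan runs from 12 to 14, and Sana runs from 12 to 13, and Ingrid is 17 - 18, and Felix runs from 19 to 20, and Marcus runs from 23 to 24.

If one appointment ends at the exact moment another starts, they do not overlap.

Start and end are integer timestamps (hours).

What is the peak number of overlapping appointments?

Sweep the timeline, counting +1 at each start and −1 at each end (ends before starts at a tie):
1 start Mei → 1
2 start Tariq → 2
3 end Mei → 1
4 end Tariq → 0
4 start Rohan → 1
5 end Rohan → 0
7 start Kenji → 1
9 end Kenji → 0
12 start Declan → 1
12 start Sana → 2
13 end Sana → 1
14 end Declan → 0
17 start Ingrid → 1
18 end Ingrid → 0
19 start Felix → 1
20 end Felix → 0
23 start Marcus → 1
24 end Marcus → 0
Peak is 2, at 2 (Mei, Tariq).

2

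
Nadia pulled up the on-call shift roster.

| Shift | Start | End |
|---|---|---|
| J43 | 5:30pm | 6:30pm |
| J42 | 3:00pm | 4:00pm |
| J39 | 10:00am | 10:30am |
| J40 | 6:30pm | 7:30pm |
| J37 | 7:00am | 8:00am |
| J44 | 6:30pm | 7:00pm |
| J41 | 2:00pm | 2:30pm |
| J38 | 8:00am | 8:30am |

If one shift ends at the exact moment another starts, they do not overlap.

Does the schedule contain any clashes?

Yes

Sorted by start: J37, J38, J39, J41, J42, J43, J40, J44.
J38 starts exactly when J37 ends (back-to-back, no overlap), so nothing later overlaps J37 either.
J39 starts after J38 ends, so nothing later overlaps J38 either.
J41 starts after J39 ends, so nothing later overlaps J39 either.
J42 starts after J41 ends, so nothing later overlaps J41 either.
J43 starts after J42 ends, so nothing later overlaps J42 either.
J40 starts exactly when J43 ends (back-to-back, no overlap), so nothing later overlaps J43 either.
J44 starts before J40 ends → J40 and J44 overlap.
That's a conflict, so the schedule is not conflict-free.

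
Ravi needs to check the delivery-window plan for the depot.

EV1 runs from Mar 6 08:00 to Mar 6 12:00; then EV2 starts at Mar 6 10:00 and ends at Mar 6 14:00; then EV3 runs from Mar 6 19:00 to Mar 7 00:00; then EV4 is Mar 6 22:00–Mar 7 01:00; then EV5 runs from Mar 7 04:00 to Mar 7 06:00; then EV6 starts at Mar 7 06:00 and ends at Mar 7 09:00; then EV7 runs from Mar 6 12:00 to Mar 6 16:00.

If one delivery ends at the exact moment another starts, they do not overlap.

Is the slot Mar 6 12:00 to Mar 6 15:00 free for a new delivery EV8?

EV1: ends Mar 6 12:00 at or before EV8 starts Mar 6 12:00 → clear.
EV2: starts Mar 6 10:00 before EV8 ends Mar 6 15:00, and ends Mar 6 14:00 after EV8 starts Mar 6 12:00 → overlap.
EV7: starts Mar 6 12:00 before EV8 ends Mar 6 15:00, and ends Mar 6 16:00 after EV8 starts Mar 6 12:00 → overlap.
EV3: starts Mar 6 19:00 at or after EV8 ends Mar 6 15:00 → clear.
EV4: starts Mar 6 22:00 at or after EV8 ends Mar 6 15:00 → clear.
EV5: starts Mar 7 04:00 at or after EV8 ends Mar 6 15:00 → clear.
EV6: starts Mar 7 06:00 at or after EV8 ends Mar 6 15:00 → clear.
EV8 overlaps EV2, EV7.

No — it overlaps EV2, EV7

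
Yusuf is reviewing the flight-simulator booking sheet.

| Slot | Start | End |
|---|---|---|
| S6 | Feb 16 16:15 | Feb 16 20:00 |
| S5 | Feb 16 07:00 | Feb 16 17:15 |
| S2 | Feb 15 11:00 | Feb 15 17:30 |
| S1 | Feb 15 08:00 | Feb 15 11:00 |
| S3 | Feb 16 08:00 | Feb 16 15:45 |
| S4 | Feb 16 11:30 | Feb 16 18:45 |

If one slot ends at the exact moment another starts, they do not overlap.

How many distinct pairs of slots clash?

Two intervals overlap when each starts before the other ends.
Sorted by start: S1, S2, S5, S3, S4, S6.
S2 starts exactly when S1 ends (back-to-back, no overlap), so nothing later overlaps S1 either.
S5 starts after S2 ends, so nothing later overlaps S2 either.
S3 starts before S5 ends → S5 and S3 overlap.
S4 starts before S5 ends → S5 and S4 overlap.
S6 starts before S5 ends → S5 and S6 overlap.
S4 starts before S3 ends → S3 and S4 overlap.
S6 starts after S3 ends.
S6 starts before S4 ends → S4 and S6 overlap.
Overlapping pairs: S3 & S4, S3 & S5, S4 & S5, S4 & S6, S5 & S6 — 5 in total.

5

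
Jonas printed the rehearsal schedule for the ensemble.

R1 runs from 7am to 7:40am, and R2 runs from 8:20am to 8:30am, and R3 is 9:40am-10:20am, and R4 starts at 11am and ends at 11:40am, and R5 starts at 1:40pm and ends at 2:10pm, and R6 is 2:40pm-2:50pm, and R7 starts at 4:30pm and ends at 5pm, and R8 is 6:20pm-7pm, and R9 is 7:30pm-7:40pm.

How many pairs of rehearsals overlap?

Sorted by start: R1, R2, R3, R4, R5, R6, R7, R8, R9.
R2 starts after R1 ends — done with R1.
R3 starts after R2 ends — done with R2.
R4 starts after R3 ends — done with R3.
R5 starts after R4 ends — done with R4.
R6 starts after R5 ends — done with R5.
R7 starts after R6 ends — done with R6.
R8 starts after R7 ends — done with R7.
R9 starts after R8 ends.
No pair overlaps.

0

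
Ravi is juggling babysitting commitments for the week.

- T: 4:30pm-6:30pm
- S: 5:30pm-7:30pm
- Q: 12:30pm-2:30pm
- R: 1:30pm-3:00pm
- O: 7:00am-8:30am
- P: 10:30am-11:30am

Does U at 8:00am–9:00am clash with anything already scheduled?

O: starts 7:00am before U ends 9:00am, and ends 8:30am after U starts 8:00am → overlap.
P: starts 10:30am at or after U ends 9:00am → clear.
Q: starts 12:30pm at or after U ends 9:00am → clear.
R: starts 1:30pm at or after U ends 9:00am → clear.
T: starts 4:30pm at or after U ends 9:00am → clear.
S: starts 5:30pm at or after U ends 9:00am → clear.
U overlaps O.

Yes — it overlaps O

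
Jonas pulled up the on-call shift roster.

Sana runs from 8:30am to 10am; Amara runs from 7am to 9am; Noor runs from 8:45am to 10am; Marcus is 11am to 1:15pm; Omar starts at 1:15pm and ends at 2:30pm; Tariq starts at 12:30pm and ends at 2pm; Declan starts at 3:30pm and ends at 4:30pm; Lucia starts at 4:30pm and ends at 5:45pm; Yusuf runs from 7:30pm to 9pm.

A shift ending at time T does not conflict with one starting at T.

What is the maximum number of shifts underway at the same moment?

Sweep the timeline, counting +1 at each start and −1 at each end (ends before starts at a tie):
7am start Amara → 1
8:30am start Sana → 2
8:45am start Noor → 3
9am end Amara → 2
10am end Noor → 1
10am end Sana → 0
11am start Marcus → 1
12:30pm start Tariq → 2
1:15pm end Marcus → 1
1:15pm start Omar → 2
2pm end Tariq → 1
2:30pm end Omar → 0
3:30pm start Declan → 1
4:30pm end Declan → 0
4:30pm start Lucia → 1
5:45pm end Lucia → 0
7:30pm start Yusuf → 1
9pm end Yusuf → 0
Peak is 3, at 8:45am (Amara, Noor, Sana).

3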